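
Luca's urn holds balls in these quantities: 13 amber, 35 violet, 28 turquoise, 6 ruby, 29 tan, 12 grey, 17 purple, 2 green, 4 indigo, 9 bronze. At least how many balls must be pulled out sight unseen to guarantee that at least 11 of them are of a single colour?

By the pigeonhole principle, the 10 colours are the holes; the balls drawn are the pigeons.
To avoid 11 of any one colour, the worst case takes at most 10 of each colour, or every ball of a colour that has fewer than 10.
That gives 10 + 10 + 10 + 6 + 10 + 10 + 10 + 2 + 4 + 9 = 81 balls with no colour reaching 11.
The next ball forces some colour to 11, so 81 + 1 = 82.

82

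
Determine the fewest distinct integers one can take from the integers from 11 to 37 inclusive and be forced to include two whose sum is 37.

20

Two chosen integers sum to 37 exactly when both halves of some pair {x, 37−x} with 11 ≤ x ≤ 37−x ≤ 26 are chosen — 8 such pairs.
The remaining 11 elements (those with no distinct partner in range) can never complete a 37-sum, so the worst case takes all of them and one from each pair: 11 + 8 = 19.
The 20th integer has to be the second member of some pair, so 19 + 1 = 20.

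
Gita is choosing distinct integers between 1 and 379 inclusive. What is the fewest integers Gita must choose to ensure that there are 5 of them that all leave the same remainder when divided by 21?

Pigeonhole: the 21 residue classes mod 21 are the pigeonholes.
With 84 integers one could put 4 in each residue class and have no class reach 5.
The 85th integer pushes some class to 5, so 21·4 + 1 = 85.

85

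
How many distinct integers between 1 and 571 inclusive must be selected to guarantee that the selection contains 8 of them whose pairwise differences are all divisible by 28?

197

Integers whose pairwise differences are multiples of 28 are exactly those sharing a remainder mod 28. By the pigeonhole principle, the 28 residue classes mod 28 are the pigeonholes.
With 196 integers one could put 7 in each residue class and have no class reach 8.
The 197th integer pushes some class to 8, so 28·7 + 1 = 197.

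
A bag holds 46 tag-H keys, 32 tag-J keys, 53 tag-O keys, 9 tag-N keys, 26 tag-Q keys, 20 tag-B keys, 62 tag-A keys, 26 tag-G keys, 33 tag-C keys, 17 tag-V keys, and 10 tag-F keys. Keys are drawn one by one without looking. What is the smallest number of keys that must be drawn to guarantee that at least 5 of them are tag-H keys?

293

In the worst case for collecting tag-H keys, every non-tag-H key comes out first.
There are 32 + 53 + 9 + 26 + 20 + 62 + 26 + 33 + 17 + 10 = 288 non-tag-H keys altogether.
After those, each further key must be tag-H, so 288 + 5 = 293 draws guarantee 5 tag-H keys.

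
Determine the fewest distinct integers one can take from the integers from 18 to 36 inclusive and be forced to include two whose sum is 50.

13

Group the elements by complementary pair {x, 50−x}: {18,32}, {19,31}, {20,30}, …, giving 7 two-element pairs; the single value 25 (it cannot pair with itself since the integers are distinct); and 4 integers whose partner 50−x falls outside [18,36].
Treating each of those 12 groups as a pigeonhole, one can pick one integer per group — 12 integers — with no two summing to 50.
The 13th integer lands in an occupied pair, forcing a sum of 50.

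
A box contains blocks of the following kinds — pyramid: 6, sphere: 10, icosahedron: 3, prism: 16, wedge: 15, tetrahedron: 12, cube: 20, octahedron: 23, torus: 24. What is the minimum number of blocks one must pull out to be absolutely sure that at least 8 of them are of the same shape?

Pigeonhole: put each drawn block into a box by shape. The largest draw with every box below 8 takes min(count, 7) from each shape; shapes with fewer than 7 contribute all they have.
Σ min(cᵢ, 7) = 6 + 7 + 3 + 7 + 7 + 7 + 7 + 7 + 7 = 58.
Draw number 58 + 1 = 59 must push one box to 8.

59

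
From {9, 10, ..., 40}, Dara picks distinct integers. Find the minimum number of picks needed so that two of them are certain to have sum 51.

18

Two chosen integers sum to 51 exactly when both halves of some pair {x, 51−x} with 11 ≤ x ≤ 51−x ≤ 40 are chosen — 15 such pairs.
The remaining 2 elements (those with no distinct partner in range) can never complete a 51-sum, so the worst case takes all of them and one from each pair: 2 + 15 = 17.
By pigeonhole, the 18th integer has to be the second member of some pair, so 17 + 1 = 18.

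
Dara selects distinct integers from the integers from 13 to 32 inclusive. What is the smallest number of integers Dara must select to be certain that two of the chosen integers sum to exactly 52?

15

Two chosen integers sum to 52 exactly when both halves of some pair {x, 52−x} with 20 ≤ x ≤ 52−x ≤ 32 are chosen — 6 such pairs.
The remaining 8 elements (those with no distinct partner in range) can never complete a 52-sum, so the worst case takes all of them and one from each pair: 8 + 6 = 14.
The 15th integer has to be the second member of some pair, so 14 + 1 = 15.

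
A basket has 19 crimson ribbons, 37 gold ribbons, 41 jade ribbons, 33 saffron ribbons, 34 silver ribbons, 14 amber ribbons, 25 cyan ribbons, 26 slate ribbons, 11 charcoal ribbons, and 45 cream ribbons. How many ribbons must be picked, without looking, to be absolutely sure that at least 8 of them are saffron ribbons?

In the worst case for collecting saffron ribbons, every non-saffron ribbon comes out first.
There are 19 + 37 + 41 + 34 + 14 + 25 + 26 + 11 + 45 = 252 non-saffron ribbons altogether.
After those, each further ribbon must be saffron, so 252 + 8 = 260 draws guarantee 8 saffron ribbons.

260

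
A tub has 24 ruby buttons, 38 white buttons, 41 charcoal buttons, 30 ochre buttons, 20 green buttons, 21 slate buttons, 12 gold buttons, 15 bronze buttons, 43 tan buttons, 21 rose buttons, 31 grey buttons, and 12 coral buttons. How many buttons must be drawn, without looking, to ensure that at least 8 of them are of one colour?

The 12 colours are the holes; the buttons drawn are the pigeons.
To avoid 8 of any one colour, the worst case takes at most 7 of each colour.
That gives 7 + 7 + 7 + 7 + 7 + 7 + 7 + 7 + 7 + 7 + 7 + 7 = 84 buttons with no colour reaching 8.
The next button forces some colour to 8, so 84 + 1 = 85.

85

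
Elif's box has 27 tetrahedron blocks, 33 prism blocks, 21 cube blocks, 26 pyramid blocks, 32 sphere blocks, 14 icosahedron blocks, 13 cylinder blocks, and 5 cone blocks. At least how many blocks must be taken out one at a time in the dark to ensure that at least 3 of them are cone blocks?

In the worst case for collecting cone blocks, every non-cone block comes out first.
There are 27 + 33 + 21 + 26 + 32 + 14 + 13 = 166 non-cone blocks altogether.
After those, each further block must be cone, so 166 + 3 = 169 draws guarantee 3 cone blocks.

169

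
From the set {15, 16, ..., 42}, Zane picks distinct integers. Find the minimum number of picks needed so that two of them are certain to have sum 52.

Two chosen integers sum to 52 exactly when both halves of some pair {x, 52−x} with 15 ≤ x ≤ 52−x ≤ 37 are chosen — 11 such pairs.
The remaining 6 elements (those with no distinct partner in range) can never complete a 52-sum, so the worst case takes all of them and one from each pair: 6 + 11 = 17.
The 18th integer has to be the second member of some pair, so 17 + 1 = 18.

18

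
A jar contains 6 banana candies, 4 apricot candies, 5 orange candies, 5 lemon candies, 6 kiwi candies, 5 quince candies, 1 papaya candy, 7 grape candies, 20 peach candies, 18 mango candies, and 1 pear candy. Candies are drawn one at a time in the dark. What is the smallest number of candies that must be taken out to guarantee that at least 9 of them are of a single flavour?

The 11 flavours are the holes; the candies drawn are the pigeons.
To avoid 9 of any one flavour, the worst case takes at most 8 of each flavour, or every candy of a flavour that has fewer than 8.
That gives 6 + 4 + 5 + 5 + 6 + 5 + 1 + 7 + 8 + 8 + 1 = 56 candies with no flavour reaching 9.
The next candy forces some flavour to 9, so 56 + 1 = 57.

57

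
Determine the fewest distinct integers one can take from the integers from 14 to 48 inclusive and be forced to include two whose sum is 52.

24

Group the elements by complementary pair {x, 52−x}: {14,38}, {15,37}, {16,36}, …, giving 12 two-element pairs, the single value 26 (it cannot pair with itself since the integers are distinct), and 10 integers whose partner 52−x falls outside [14,48].
Treating each of those 23 groups as a pigeonhole, one can pick one integer per group — 23 integers — with no two summing to 52.
The 24th integer lands in an occupied pair, forcing a sum of 52.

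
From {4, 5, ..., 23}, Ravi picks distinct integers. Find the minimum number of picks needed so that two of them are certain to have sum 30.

A set avoiding the sum 30 can contain at most one of each pair {x, 30−x}, plus the 4 elements whose complement lies outside the range or equal to its own complement.
The integers 4, …, 15 (12 of them) are such a set: any two sum to at least 4+5 = 9 and at most 14+15 = 29 < 30.
Any 13th integer completes one of the 8 pairs, so 13 choices force a sum of 30.

13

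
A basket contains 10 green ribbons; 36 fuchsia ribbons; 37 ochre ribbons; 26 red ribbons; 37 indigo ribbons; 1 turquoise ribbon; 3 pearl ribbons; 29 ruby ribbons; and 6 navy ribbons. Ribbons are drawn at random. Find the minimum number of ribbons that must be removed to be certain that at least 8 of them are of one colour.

53

Put each drawn ribbon into a box by colour. The largest draw with every box below 8 takes min(count, 7) from each colour; colours with fewer than 7 contribute all they have.
Σ min(cᵢ, 7) = 7 + 7 + 7 + 7 + 7 + 1 + 3 + 7 + 6 = 52.
Draw number 52 + 1 = 53 must push one box to 8.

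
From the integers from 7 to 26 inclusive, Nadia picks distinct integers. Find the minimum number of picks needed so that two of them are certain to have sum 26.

A set avoiding the sum 26 can contain at most one of each pair {x, 26−x}, plus the 8 elements whose complement lies outside the range or equal to its own complement.
The integers 13, …, 26 (14 of them) are such a set: any two sum to at least 13+14 = 27 > 26.
Any 15th integer completes one of the 6 pairs, so 15 choices force a sum of 26.

15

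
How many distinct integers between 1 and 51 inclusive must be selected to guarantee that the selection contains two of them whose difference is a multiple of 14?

15

Integers whose pairwise differences are multiples of 14 are exactly those sharing a remainder mod 14. By the pigeonhole principle, the 14 residue classes mod 14 are the pigeonholes.
With 14 integers one could put 1 in each residue class and have no class reach 2.
The 15th integer pushes some class to 2, so 14·1 + 1 = 15.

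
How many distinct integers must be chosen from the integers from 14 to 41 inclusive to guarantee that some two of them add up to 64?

Two chosen integers sum to 64 exactly when both halves of some pair {x, 64−x} with 23 ≤ x ≤ 64−x ≤ 41 are chosen — 9 such pairs.
The remaining 10 elements (those with no distinct partner in range) can never complete a 64-sum, so the worst case takes all of them and one from each pair: 10 + 9 = 19.
By the pigeonhole principle, the 20th integer has to be the second member of some pair, so 19 + 1 = 20.

20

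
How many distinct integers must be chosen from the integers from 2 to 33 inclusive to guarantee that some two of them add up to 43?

A set avoiding the sum 43 can contain at most one of each pair {x, 43−x}, plus the 8 elements whose complement lies outside the range.
The integers 2, …, 21 (20 of them) are such a set: any two sum to at least 2+3 = 5 and at most 20+21 = 41 < 43.
Any 21st integer completes one of the 12 pairs, so 21 choices force a sum of 43.

21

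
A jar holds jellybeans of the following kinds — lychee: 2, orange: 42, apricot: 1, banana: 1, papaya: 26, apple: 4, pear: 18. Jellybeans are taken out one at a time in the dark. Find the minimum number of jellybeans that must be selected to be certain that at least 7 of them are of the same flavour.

27

The 7 flavours are the holes; the jellybeans drawn are the pigeons.
To avoid 7 of any one flavour, the worst case takes at most 6 of each flavour, or every jellybean of a flavour that has fewer than 6.
That gives 2 + 6 + 1 + 1 + 6 + 4 + 6 = 26 jellybeans with no flavour reaching 7.
The next jellybean forces some flavour to 7, so 26 + 1 = 27.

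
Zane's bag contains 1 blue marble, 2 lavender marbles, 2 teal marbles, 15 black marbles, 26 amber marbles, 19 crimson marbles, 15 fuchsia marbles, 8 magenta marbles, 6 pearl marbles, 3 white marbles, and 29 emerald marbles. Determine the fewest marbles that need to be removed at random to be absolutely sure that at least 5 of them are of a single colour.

The 11 colours are the holes; the marbles drawn are the pigeons.
To avoid 5 of any one colour, the worst case takes at most 4 of each colour, or every marble of a colour that has fewer than 4.
That gives 1 + 2 + 2 + 4 + 4 + 4 + 4 + 4 + 4 + 3 + 4 = 36 marbles with no colour reaching 5.
The next marble forces some colour to 5, so 36 + 1 = 37.

37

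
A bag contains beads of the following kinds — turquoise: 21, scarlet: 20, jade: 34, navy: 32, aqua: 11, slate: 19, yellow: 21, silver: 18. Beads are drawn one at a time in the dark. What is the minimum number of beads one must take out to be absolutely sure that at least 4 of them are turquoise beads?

In the worst case for collecting turquoise beads, every non-turquoise bead comes out first.
There are 20 + 34 + 32 + 11 + 19 + 21 + 18 = 155 non-turquoise beads altogether.
After those, each further bead must be turquoise, so 155 + 4 = 159 draws guarantee 4 turquoise beads.

159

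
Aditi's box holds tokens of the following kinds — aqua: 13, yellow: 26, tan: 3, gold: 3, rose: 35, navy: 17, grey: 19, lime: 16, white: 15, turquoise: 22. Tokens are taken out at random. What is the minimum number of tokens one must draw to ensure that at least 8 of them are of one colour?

Put each drawn token into a box by colour. The largest draw with every box below 8 takes min(count, 7) from each colour; colours with fewer than 7 contribute all they have.
Σ min(cᵢ, 7) = 7 + 7 + 3 + 3 + 7 + 7 + 7 + 7 + 7 + 7 = 62.
Draw number 62 + 1 = 63 must push one box to 8.

63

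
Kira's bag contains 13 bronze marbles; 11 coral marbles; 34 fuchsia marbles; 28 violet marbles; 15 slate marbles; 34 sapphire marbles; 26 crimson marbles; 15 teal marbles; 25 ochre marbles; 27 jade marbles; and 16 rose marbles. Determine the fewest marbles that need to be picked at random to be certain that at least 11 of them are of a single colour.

111

By pigeonhole, put each drawn marble into a box by colour. The largest draw with every box below 11 takes min(count, 10) from each colour.
Σ min(cᵢ, 10) = 10 + 10 + 10 + 10 + 10 + 10 + 10 + 10 + 10 + 10 + 10 = 110.
Draw number 110 + 1 = 111 must push one box to 11.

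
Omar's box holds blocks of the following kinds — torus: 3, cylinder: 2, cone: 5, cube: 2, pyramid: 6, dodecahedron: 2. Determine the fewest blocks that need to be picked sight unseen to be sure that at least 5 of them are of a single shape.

18

An adversary could hand out at most 4 blocks per shape (4 shapes run out sooner): 3 + 2 + 4 + 2 + 4 + 2 = 17 blocks and still no shape has 5.
By pigeonhole, one more block lands in a shape already at 4, so 18 draws are enough and 17 are not.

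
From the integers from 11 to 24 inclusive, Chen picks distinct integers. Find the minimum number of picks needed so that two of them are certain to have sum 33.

A set avoiding the sum 33 can contain at most one of each pair {x, 33−x}, plus the 2 elements whose complement lies outside the range.
The integers 17, …, 24 (8 of them) are such a set: any two sum to at least 17+18 = 35 > 33.
Any 9th integer completes one of the 6 pairs, so 9 choices force a sum of 33.

9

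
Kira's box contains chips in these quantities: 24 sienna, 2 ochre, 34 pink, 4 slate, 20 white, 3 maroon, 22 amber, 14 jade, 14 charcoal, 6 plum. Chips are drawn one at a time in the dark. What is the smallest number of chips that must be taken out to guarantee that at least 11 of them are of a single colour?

The 10 colours are the holes; the chips drawn are the pigeons.
To avoid 11 of any one colour, the worst case takes at most 10 of each colour, or every chip of a colour that has fewer than 10.
That gives 10 + 2 + 10 + 4 + 10 + 3 + 10 + 10 + 10 + 6 = 75 chips with no colour reaching 11.
The next chip forces some colour to 11, so 75 + 1 = 76.

76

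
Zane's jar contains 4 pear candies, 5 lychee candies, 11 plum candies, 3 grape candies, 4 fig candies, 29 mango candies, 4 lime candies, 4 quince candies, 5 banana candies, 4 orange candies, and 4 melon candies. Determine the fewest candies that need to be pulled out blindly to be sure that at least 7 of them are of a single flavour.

An adversary could hand out at most 6 candies per flavour (9 flavours run out sooner): 4 + 5 + 6 + 3 + 4 + 6 + 4 + 4 + 5 + 4 + 4 = 49 candies and still no flavour has 7.
One more candy lands in a flavour already at 6, so 50 draws are enough and 49 are not.

50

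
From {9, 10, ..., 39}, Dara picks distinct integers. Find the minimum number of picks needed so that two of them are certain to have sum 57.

21

Two chosen integers sum to 57 exactly when both halves of some pair {x, 57−x} with 18 ≤ x ≤ 57−x ≤ 39 are chosen — 11 such pairs.
The remaining 9 elements (those with no distinct partner in range) can never complete a 57-sum, so the worst case takes all of them and one from each pair: 9 + 11 = 20.
The 21st integer has to be the second member of some pair, so 20 + 1 = 21.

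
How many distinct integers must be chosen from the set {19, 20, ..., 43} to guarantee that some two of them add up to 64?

Group the elements by complementary pair {x, 64−x}: {21,43}, {22,42}, {23,41}, …, giving 11 two-element pairs; the single value 32 (it cannot pair with itself since the integers are distinct); and 2 integers whose partner 64−x falls outside [19,43].
By the pigeonhole principle, treating each of those 14 groups as a pigeonhole, one can pick one integer per group — 14 integers — with no two summing to 64.
The 15th integer lands in an occupied pair, forcing a sum of 64.

15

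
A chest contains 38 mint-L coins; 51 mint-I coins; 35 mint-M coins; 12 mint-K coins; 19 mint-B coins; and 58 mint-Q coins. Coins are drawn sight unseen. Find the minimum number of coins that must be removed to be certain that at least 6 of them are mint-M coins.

In the worst case for collecting mint-M coins, every non-mint-M coin comes out first.
There are 38 + 51 + 12 + 19 + 58 = 178 non-mint-M coins altogether.
After those, each further coin must be mint-M, so 178 + 6 = 184 draws guarantee 6 mint-M coins.

184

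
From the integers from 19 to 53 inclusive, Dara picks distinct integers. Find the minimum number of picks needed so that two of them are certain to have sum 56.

Group the elements by complementary pair {x, 56−x}: {19,37}, {20,36}, {21,35}, …, giving 9 two-element pairs, the single value 28 (it cannot pair with itself since the integers are distinct), and 16 integers whose partner 56−x falls outside [19,53].
Pigeonhole: treating each of those 26 groups as a pigeonhole, one can pick one integer per group — 26 integers — with no two summing to 56.
The 27th integer lands in an occupied pair, forcing a sum of 56.

27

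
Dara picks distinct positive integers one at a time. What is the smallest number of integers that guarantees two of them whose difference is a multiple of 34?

Integers whose pairwise differences are multiples of 34 are exactly those sharing a remainder mod 34. The 34 residue classes mod 34 are the pigeonholes.
With 34 integers one could put 1 in each residue class and have no class reach 2.
The 35th integer pushes some class to 2, so 34·1 + 1 = 35.

35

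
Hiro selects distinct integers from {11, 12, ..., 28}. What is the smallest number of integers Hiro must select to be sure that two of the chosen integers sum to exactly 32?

Group the elements by complementary pair {x, 32−x}: {11,21}, {12,20}, {13,19}, …, giving 5 two-element pairs, the single value 16 (it cannot pair with itself since the integers are distinct), and 7 integers whose partner 32−x falls outside [11,28].
Pigeonhole: treating each of those 13 groups as a pigeonhole, one can pick one integer per group — 13 integers — with no two summing to 32.
The 14th integer lands in an occupied pair, forcing a sum of 32.

14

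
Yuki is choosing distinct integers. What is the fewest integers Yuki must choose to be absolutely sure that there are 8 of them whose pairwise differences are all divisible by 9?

64

Integers whose pairwise differences are multiples of 9 are exactly those sharing a remainder mod 9. Pigeonhole: the 9 residue classes mod 9 are the pigeonholes.
With 63 integers one could put 7 in each residue class and have no class reach 8.
The 64th integer pushes some class to 8, so 9·7 + 1 = 64.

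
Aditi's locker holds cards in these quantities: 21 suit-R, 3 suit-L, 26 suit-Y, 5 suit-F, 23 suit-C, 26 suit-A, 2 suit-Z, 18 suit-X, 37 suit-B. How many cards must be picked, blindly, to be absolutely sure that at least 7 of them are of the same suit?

47

Put each drawn card into a box by suit. The largest draw with every box below 7 takes min(count, 6) from each suit; suits with fewer than 6 contribute all they have.
Σ min(cᵢ, 6) = 6 + 3 + 6 + 5 + 6 + 6 + 2 + 6 + 6 = 46.
Draw number 46 + 1 = 47 must push one box to 7.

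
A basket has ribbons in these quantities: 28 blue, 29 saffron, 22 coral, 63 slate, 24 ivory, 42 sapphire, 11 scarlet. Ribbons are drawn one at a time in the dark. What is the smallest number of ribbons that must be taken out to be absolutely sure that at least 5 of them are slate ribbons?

In the worst case for collecting slate ribbons, every non-slate ribbon comes out first.
There are 28 + 29 + 22 + 24 + 42 + 11 = 156 non-slate ribbons altogether.
After those, each further ribbon must be slate, so 156 + 5 = 161 draws guarantee 5 slate ribbons.

161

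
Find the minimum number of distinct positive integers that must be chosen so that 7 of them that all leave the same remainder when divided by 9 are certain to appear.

By pigeonhole, the 9 residue classes mod 9 are the pigeonholes.
With 54 integers one could put 6 in each residue class and have no class reach 7.
The 55th integer pushes some class to 7, so 9·6 + 1 = 55.

55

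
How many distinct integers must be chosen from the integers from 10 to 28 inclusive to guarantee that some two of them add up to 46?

A set avoiding the sum 46 can contain at most one of each pair {x, 46−x}, plus the 9 elements whose complement lies outside the range or equal to its own complement.
The integers 10, …, 23 (14 of them) are such a set: any two sum to at least 10+11 = 21 and at most 22+23 = 45 < 46.
Any 15th integer completes one of the 5 pairs, so 15 choices force a sum of 46.

15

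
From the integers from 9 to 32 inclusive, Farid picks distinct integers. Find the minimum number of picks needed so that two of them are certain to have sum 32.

A set avoiding the sum 32 can contain at most one of each pair {x, 32−x}, plus the 10 elements whose complement lies outside the range or equal to its own complement.
The integers 16, …, 32 (17 of them) are such a set: any two sum to at least 16+17 = 33 > 32.
Any 18th integer completes one of the 7 pairs, so 18 choices force a sum of 32.

18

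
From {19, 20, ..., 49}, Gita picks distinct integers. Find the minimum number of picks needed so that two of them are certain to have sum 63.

Group the elements by complementary pair {x, 63−x}: {19,44}, {20,43}, {21,42}, …, giving 13 two-element pairs and 5 integers whose partner 63−x falls outside [19,49].
Treating each of those 18 groups as a pigeonhole, one can pick one integer per group — 18 integers — with no two summing to 63.
The 19th integer lands in an occupied pair, forcing a sum of 63.

19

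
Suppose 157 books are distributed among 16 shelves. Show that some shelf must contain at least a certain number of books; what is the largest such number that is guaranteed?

10

The 16 shelves are the holes and the 157 books are the pigeons.
If every shelf held at most 9 books, the total would be at most 16 × 9 = 144, which is less than 157.
So some shelf holds at least ⌈157/16⌉ = 10 books.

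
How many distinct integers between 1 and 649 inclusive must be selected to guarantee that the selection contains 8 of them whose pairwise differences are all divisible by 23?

Integers whose pairwise differences are multiples of 23 are exactly those sharing a remainder mod 23. By pigeonhole, the 23 residue classes mod 23 are the pigeonholes.
With 161 integers one could put 7 in each residue class and have no class reach 8.
The 162nd integer pushes some class to 8, so 23·7 + 1 = 162.

162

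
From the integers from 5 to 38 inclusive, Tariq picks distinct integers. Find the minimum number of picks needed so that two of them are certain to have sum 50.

22

Group the elements by complementary pair {x, 50−x}: {12,38}, {13,37}, {14,36}, …, giving 13 two-element pairs, the single value 25 (it cannot pair with itself since the integers are distinct), and 7 integers whose partner 50−x falls outside [5,38].
Treating each of those 21 groups as a pigeonhole, one can pick one integer per group — 21 integers — with no two summing to 50.
The 22nd integer lands in an occupied pair, forcing a sum of 50.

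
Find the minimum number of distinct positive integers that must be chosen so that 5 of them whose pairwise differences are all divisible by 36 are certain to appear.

145

Integers whose pairwise differences are multiples of 36 are exactly those sharing a remainder mod 36. By the pigeonhole principle, the 36 residue classes mod 36 are the pigeonholes.
With 144 integers one could put 4 in each residue class and have no class reach 5.
The 145th integer pushes some class to 5, so 36·4 + 1 = 145.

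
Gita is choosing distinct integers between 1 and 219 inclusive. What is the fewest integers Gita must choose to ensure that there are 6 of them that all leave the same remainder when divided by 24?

By pigeonhole, the 24 residue classes mod 24 are the pigeonholes.
With 120 integers one could put 5 in each residue class and have no class reach 6.
The 121st integer pushes some class to 6, so 24·5 + 1 = 121.

121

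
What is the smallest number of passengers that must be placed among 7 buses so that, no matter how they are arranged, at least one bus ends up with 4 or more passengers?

With 21 passengers one could put exactly 3 in each of the 7 buses, and no bus would reach 4.
By the pigeonhole principle, one more passenger must land in a bus that already has 3, giving it 4.
So 7 × 3 + 1 = 22 passengers are required.

22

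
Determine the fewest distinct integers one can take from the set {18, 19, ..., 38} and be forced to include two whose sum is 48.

16

Two chosen integers sum to 48 exactly when both halves of some pair {x, 48−x} with 18 ≤ x ≤ 48−x ≤ 30 are chosen — 6 such pairs.
The remaining 9 elements (those with no distinct partner in range) can never complete a 48-sum, so the worst case takes all of them and one from each pair: 9 + 6 = 15.
Pigeonhole: the 16th integer has to be the second member of some pair, so 15 + 1 = 16.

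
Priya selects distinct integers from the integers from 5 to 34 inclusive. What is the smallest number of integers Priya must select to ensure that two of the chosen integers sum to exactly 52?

Group the elements by complementary pair {x, 52−x}: {18,34}, {19,33}, {20,32}, …, giving 8 two-element pairs, the single value 26 (it cannot pair with itself since the integers are distinct), and 13 integers whose partner 52−x falls outside [5,34].
Pigeonhole: treating each of those 22 groups as a pigeonhole, one can pick one integer per group — 22 integers — with no two summing to 52.
The 23rd integer lands in an occupied pair, forcing a sum of 52.

23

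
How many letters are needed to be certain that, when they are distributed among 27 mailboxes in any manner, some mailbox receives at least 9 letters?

With 216 letters one could put exactly 8 in each of the 27 mailboxes, and no mailbox would reach 9.
One more letter must land in a mailbox that already has 8, giving it 9.
So 27 × 8 + 1 = 217 letters are required.

217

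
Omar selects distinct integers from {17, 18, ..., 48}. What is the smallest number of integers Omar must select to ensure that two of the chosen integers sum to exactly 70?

Group the elements by complementary pair {x, 70−x}: {22,48}, {23,47}, {24,46}, …, giving 13 two-element pairs, the single value 35 (it cannot pair with itself since the integers are distinct), and 5 integers whose partner 70−x falls outside [17,48].
Pigeonhole: treating each of those 19 groups as a pigeonhole, one can pick one integer per group — 19 integers — with no two summing to 70.
The 20th integer lands in an occupied pair, forcing a sum of 70.

20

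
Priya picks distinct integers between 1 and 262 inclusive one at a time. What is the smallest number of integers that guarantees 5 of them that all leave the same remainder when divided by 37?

149

The 37 residue classes mod 37 are the pigeonholes.
With 148 integers one could put 4 in each residue class and have no class reach 5.
The 149th integer pushes some class to 5, so 37·4 + 1 = 149.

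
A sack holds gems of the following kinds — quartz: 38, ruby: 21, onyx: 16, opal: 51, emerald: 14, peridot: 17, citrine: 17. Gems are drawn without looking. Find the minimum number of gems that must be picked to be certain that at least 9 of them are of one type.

By the pigeonhole principle, put each drawn gem into a box by type. The largest draw with every box below 9 takes min(count, 8) from each type.
Σ min(cᵢ, 8) = 8 + 8 + 8 + 8 + 8 + 8 + 8 = 56.
Draw number 56 + 1 = 57 must push one box to 9.

57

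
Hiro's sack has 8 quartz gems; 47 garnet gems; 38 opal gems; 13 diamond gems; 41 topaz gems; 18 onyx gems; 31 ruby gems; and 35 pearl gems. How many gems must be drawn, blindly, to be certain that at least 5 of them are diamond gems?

In the worst case for collecting diamond gems, every non-diamond gem comes out first.
There are 8 + 47 + 38 + 41 + 18 + 31 + 35 = 218 non-diamond gems altogether.
After those, each further gem must be diamond, so 218 + 5 = 223 draws guarantee 5 diamond gems.

223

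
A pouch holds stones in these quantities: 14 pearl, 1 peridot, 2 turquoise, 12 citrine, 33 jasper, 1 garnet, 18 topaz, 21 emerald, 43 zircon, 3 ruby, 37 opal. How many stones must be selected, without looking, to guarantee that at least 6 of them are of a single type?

43

An adversary could hand out at most 5 stones per type (4 types run out sooner): 5 + 1 + 2 + 5 + 5 + 1 + 5 + 5 + 5 + 3 + 5 = 42 stones and still no type has 6.
By pigeonhole, one more stone lands in a type already at 5, so 43 draws are enough and 42 are not.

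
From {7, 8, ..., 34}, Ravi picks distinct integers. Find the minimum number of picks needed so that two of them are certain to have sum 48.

A set avoiding the sum 48 can contain at most one of each pair {x, 48−x}, plus the 8 elements whose complement lies outside the range or equal to its own complement.
The integers 7, …, 24 (18 of them) are such a set: any two sum to at least 7+8 = 15 and at most 23+24 = 47 < 48.
Pigeonhole: any 19th integer completes one of the 10 pairs, so 19 choices force a sum of 48.

19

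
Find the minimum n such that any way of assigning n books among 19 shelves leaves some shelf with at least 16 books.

With 285 books one could put exactly 15 in each of the 19 shelves, and no shelf would reach 16.
One more book must land in a shelf that already has 15, giving it 16.
So 19 × 15 + 1 = 286 books are required.

286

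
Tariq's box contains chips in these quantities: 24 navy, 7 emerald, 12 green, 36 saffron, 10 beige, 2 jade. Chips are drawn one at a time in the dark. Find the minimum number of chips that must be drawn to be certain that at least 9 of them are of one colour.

42

By the pigeonhole principle, put each drawn chip into a box by colour. The largest draw with every box below 9 takes min(count, 8) from each colour; colours with fewer than 8 contribute all they have.
Σ min(cᵢ, 8) = 8 + 7 + 8 + 8 + 8 + 2 = 41.
Draw number 41 + 1 = 42 must push one box to 9.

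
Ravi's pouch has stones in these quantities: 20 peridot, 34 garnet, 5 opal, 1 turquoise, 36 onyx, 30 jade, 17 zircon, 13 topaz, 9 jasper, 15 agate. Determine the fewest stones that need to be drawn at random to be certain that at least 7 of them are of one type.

An adversary could hand out at most 6 stones per type (opal, turquoise run out sooner): 6 + 6 + 5 + 1 + 6 + 6 + 6 + 6 + 6 + 6 = 54 stones and still no type has 7.
One more stone lands in a type already at 6, so 55 draws are enough and 54 are not.

55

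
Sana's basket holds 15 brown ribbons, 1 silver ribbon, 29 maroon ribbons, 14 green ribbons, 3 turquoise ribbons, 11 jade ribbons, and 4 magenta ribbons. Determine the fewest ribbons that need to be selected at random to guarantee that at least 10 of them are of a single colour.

An adversary could hand out at most 9 ribbons per colour (silver, turquoise, magenta run out sooner): 9 + 1 + 9 + 9 + 3 + 9 + 4 = 44 ribbons and still no colour has 10.
One more ribbon lands in a colour already at 9, so 45 draws are enough and 44 are not.

45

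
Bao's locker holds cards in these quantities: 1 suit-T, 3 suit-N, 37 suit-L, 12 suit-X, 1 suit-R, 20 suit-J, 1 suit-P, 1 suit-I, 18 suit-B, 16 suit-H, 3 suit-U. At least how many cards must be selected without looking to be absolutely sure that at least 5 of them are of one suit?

An adversary could hand out at most 4 cards per suit (6 suits run out sooner): 1 + 3 + 4 + 4 + 1 + 4 + 1 + 1 + 4 + 4 + 3 = 30 cards and still no suit has 5.
By pigeonhole, one more card lands in a suit already at 4, so 31 draws are enough and 30 are not.

31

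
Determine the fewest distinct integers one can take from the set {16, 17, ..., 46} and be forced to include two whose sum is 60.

18

Two chosen integers sum to 60 exactly when both halves of some pair {x, 60−x} with 16 ≤ x ≤ 60−x ≤ 44 are chosen — 14 such pairs.
The remaining 3 elements (those with no distinct partner in range) can never complete a 60-sum, so the worst case takes all of them and one from each pair: 3 + 14 = 17.
The 18th integer has to be the second member of some pair, so 17 + 1 = 18.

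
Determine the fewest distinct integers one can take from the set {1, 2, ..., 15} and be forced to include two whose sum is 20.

A set avoiding the sum 20 can contain at most one of each pair {x, 20−x}, plus the 5 elements whose complement lies outside the range or equal to its own complement.
The integers 1, …, 10 (10 of them) are such a set: any two sum to at least 1+2 = 3 and at most 9+10 = 19 < 20.
Any 11th integer completes one of the 5 pairs, so 11 choices force a sum of 20.

11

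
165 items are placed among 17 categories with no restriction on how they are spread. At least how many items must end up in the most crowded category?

10

The 17 categories are the holes and the 165 items are the pigeons.
If every category held at most 9 items, the total would be at most 17 × 9 = 153, which is less than 165.
So some category holds at least ⌈165/17⌉ = 10 items.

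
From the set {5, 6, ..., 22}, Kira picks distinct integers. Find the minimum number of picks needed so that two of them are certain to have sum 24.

A set avoiding the sum 24 can contain at most one of each pair {x, 24−x}, plus the 4 elements whose complement lies outside the range or equal to its own complement.
The integers 12, …, 22 (11 of them) are such a set: any two sum to at least 12+13 = 25 > 24.
By the pigeonhole principle, any 12th integer completes one of the 7 pairs, so 12 choices force a sum of 24.

12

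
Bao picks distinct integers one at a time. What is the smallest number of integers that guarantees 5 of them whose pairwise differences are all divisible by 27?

Integers whose pairwise differences are multiples of 27 are exactly those sharing a remainder mod 27. By pigeonhole, the 27 residue classes mod 27 are the pigeonholes.
With 108 integers one could put 4 in each residue class and have no class reach 5.
The 109th integer pushes some class to 5, so 27·4 + 1 = 109.

109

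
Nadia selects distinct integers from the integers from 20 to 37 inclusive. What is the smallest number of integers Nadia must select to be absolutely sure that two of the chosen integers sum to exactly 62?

Group the elements by complementary pair {x, 62−x}: {25,37}, {26,36}, {27,35}, …, giving 6 two-element pairs, the single value 31 (it cannot pair with itself since the integers are distinct), and 5 integers whose partner 62−x falls outside [20,37].
Pigeonhole: treating each of those 12 groups as a pigeonhole, one can pick one integer per group — 12 integers — with no two summing to 62.
The 13th integer lands in an occupied pair, forcing a sum of 62.

13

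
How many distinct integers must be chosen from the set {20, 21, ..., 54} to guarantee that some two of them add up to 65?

Group the elements by complementary pair {x, 65−x}: {20,45}, {21,44}, {22,43}, …, giving 13 two-element pairs and 9 integers whose partner 65−x falls outside [20,54].
Pigeonhole: treating each of those 22 groups as a pigeonhole, one can pick one integer per group — 22 integers — with no two summing to 65.
The 23rd integer lands in an occupied pair, forcing a sum of 65.

23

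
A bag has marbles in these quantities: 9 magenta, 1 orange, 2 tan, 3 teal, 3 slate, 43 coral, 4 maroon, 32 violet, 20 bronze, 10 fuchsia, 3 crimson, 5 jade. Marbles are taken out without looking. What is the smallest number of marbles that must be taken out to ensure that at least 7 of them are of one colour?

52

An adversary could hand out at most 6 marbles per colour (7 colours run out sooner): 6 + 1 + 2 + 3 + 3 + 6 + 4 + 6 + 6 + 6 + 3 + 5 = 51 marbles and still no colour has 7.
By the pigeonhole principle, one more marble lands in a colour already at 6, so 52 draws are enough and 51 are not.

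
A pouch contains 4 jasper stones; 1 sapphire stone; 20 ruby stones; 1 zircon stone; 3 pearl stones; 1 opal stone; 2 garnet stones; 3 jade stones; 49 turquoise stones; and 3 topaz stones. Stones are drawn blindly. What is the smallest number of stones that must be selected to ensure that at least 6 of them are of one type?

Pigeonhole: the 10 types are the holes; the stones drawn are the pigeons.
To avoid 6 of any one type, the worst case takes at most 5 of each type, or every stone of a type that has fewer than 5.
That gives 4 + 1 + 5 + 1 + 3 + 1 + 2 + 3 + 5 + 3 = 28 stones with no type reaching 6.
The next stone forces some type to 6, so 28 + 1 = 29.

29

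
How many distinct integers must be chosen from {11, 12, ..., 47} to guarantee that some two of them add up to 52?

23

A set avoiding the sum 52 can contain at most one of each pair {x, 52−x}, plus the 7 elements whose complement lies outside the range or equal to its own complement.
The integers 26, …, 47 (22 of them) are such a set: any two sum to at least 26+27 = 53 > 52.
Any 23rd integer completes one of the 15 pairs, so 23 choices force a sum of 52.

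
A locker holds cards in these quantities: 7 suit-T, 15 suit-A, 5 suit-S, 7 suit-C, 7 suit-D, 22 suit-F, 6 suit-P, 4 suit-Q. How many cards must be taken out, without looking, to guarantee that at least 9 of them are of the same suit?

53

The 8 suits are the holes; the cards drawn are the pigeons.
To avoid 9 of any one suit, the worst case takes at most 8 of each suit, or every card of a suit that has fewer than 8.
That gives 7 + 8 + 5 + 7 + 7 + 8 + 6 + 4 = 52 cards with no suit reaching 9.
The next card forces some suit to 9, so 52 + 1 = 53.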